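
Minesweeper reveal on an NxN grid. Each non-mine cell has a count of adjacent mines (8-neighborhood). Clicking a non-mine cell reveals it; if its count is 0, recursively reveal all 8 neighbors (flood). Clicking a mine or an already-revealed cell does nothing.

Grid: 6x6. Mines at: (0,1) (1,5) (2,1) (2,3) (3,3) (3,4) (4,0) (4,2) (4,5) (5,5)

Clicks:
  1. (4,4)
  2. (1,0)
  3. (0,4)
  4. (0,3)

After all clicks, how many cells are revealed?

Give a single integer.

Answer: 8

Derivation:
Click 1 (4,4) count=4: revealed 1 new [(4,4)] -> total=1
Click 2 (1,0) count=2: revealed 1 new [(1,0)] -> total=2
Click 3 (0,4) count=1: revealed 1 new [(0,4)] -> total=3
Click 4 (0,3) count=0: revealed 5 new [(0,2) (0,3) (1,2) (1,3) (1,4)] -> total=8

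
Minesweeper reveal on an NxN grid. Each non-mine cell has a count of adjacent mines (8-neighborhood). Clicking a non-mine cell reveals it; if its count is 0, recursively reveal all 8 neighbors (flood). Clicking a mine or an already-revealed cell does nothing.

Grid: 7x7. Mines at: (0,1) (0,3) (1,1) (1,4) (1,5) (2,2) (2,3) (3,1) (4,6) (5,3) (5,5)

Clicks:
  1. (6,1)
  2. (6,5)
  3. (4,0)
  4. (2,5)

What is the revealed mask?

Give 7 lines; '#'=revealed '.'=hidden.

Answer: .......
.......
.....#.
.......
###....
###....
###..#.

Derivation:
Click 1 (6,1) count=0: revealed 9 new [(4,0) (4,1) (4,2) (5,0) (5,1) (5,2) (6,0) (6,1) (6,2)] -> total=9
Click 2 (6,5) count=1: revealed 1 new [(6,5)] -> total=10
Click 3 (4,0) count=1: revealed 0 new [(none)] -> total=10
Click 4 (2,5) count=2: revealed 1 new [(2,5)] -> total=11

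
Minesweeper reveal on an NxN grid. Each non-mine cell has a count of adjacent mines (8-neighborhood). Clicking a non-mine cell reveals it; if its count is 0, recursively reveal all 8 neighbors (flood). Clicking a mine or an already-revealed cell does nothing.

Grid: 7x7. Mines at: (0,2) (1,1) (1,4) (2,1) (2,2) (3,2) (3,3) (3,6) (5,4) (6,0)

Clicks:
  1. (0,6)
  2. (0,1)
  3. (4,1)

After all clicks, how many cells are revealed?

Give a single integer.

Click 1 (0,6) count=0: revealed 6 new [(0,5) (0,6) (1,5) (1,6) (2,5) (2,6)] -> total=6
Click 2 (0,1) count=2: revealed 1 new [(0,1)] -> total=7
Click 3 (4,1) count=1: revealed 1 new [(4,1)] -> total=8

Answer: 8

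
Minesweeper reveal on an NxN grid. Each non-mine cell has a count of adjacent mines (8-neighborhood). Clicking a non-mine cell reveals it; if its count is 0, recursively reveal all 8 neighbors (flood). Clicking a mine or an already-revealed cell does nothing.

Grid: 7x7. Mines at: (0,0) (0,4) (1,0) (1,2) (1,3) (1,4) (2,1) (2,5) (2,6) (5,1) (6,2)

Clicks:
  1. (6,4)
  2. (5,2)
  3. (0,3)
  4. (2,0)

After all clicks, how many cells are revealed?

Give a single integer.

Answer: 24

Derivation:
Click 1 (6,4) count=0: revealed 22 new [(2,2) (2,3) (2,4) (3,2) (3,3) (3,4) (3,5) (3,6) (4,2) (4,3) (4,4) (4,5) (4,6) (5,2) (5,3) (5,4) (5,5) (5,6) (6,3) (6,4) (6,5) (6,6)] -> total=22
Click 2 (5,2) count=2: revealed 0 new [(none)] -> total=22
Click 3 (0,3) count=4: revealed 1 new [(0,3)] -> total=23
Click 4 (2,0) count=2: revealed 1 new [(2,0)] -> total=24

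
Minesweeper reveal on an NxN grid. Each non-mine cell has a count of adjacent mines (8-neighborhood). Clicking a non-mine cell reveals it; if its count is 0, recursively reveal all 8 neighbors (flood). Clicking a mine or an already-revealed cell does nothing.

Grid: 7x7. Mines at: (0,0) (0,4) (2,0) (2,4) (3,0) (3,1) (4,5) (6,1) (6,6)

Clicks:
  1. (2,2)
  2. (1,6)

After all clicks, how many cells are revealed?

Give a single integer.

Click 1 (2,2) count=1: revealed 1 new [(2,2)] -> total=1
Click 2 (1,6) count=0: revealed 8 new [(0,5) (0,6) (1,5) (1,6) (2,5) (2,6) (3,5) (3,6)] -> total=9

Answer: 9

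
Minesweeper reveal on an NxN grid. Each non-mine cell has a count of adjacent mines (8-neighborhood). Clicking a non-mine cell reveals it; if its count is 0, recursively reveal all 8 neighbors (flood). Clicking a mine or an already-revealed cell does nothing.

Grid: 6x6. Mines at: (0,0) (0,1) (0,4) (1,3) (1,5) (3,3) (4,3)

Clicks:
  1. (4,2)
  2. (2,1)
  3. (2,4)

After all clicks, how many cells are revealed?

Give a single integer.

Answer: 16

Derivation:
Click 1 (4,2) count=2: revealed 1 new [(4,2)] -> total=1
Click 2 (2,1) count=0: revealed 14 new [(1,0) (1,1) (1,2) (2,0) (2,1) (2,2) (3,0) (3,1) (3,2) (4,0) (4,1) (5,0) (5,1) (5,2)] -> total=15
Click 3 (2,4) count=3: revealed 1 new [(2,4)] -> total=16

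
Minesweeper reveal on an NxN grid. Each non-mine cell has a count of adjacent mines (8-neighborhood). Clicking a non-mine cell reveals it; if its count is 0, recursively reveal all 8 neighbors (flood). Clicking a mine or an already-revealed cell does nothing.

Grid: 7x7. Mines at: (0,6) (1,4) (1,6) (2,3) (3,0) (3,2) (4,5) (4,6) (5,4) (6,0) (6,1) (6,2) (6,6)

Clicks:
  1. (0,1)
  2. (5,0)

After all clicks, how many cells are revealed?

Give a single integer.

Answer: 12

Derivation:
Click 1 (0,1) count=0: revealed 11 new [(0,0) (0,1) (0,2) (0,3) (1,0) (1,1) (1,2) (1,3) (2,0) (2,1) (2,2)] -> total=11
Click 2 (5,0) count=2: revealed 1 new [(5,0)] -> total=12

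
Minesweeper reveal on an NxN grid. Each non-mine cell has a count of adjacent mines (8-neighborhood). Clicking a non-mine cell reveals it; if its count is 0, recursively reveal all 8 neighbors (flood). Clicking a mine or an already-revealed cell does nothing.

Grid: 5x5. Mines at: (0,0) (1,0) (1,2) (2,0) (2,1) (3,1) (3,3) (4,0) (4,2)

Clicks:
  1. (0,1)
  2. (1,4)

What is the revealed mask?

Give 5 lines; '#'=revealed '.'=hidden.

Answer: .#.##
...##
...##
.....
.....

Derivation:
Click 1 (0,1) count=3: revealed 1 new [(0,1)] -> total=1
Click 2 (1,4) count=0: revealed 6 new [(0,3) (0,4) (1,3) (1,4) (2,3) (2,4)] -> total=7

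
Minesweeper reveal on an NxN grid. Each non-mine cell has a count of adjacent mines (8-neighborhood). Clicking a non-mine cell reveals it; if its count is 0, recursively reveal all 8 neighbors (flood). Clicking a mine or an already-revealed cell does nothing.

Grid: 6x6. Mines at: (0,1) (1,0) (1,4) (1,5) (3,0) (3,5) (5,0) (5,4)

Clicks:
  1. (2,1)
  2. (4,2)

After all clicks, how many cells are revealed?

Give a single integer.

Answer: 18

Derivation:
Click 1 (2,1) count=2: revealed 1 new [(2,1)] -> total=1
Click 2 (4,2) count=0: revealed 17 new [(1,1) (1,2) (1,3) (2,2) (2,3) (2,4) (3,1) (3,2) (3,3) (3,4) (4,1) (4,2) (4,3) (4,4) (5,1) (5,2) (5,3)] -> total=18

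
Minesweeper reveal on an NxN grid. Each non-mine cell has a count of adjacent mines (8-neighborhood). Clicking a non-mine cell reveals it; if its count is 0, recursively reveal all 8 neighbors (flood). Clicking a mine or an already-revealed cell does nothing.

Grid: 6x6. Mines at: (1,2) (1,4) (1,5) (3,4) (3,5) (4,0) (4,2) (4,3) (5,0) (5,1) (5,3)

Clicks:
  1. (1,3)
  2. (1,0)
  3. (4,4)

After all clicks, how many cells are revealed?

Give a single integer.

Click 1 (1,3) count=2: revealed 1 new [(1,3)] -> total=1
Click 2 (1,0) count=0: revealed 8 new [(0,0) (0,1) (1,0) (1,1) (2,0) (2,1) (3,0) (3,1)] -> total=9
Click 3 (4,4) count=4: revealed 1 new [(4,4)] -> total=10

Answer: 10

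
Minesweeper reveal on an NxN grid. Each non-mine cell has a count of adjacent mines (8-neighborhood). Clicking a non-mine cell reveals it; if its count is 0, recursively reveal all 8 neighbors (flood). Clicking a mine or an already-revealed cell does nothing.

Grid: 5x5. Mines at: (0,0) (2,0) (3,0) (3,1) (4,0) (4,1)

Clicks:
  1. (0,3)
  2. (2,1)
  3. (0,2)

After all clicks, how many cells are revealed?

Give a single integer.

Answer: 18

Derivation:
Click 1 (0,3) count=0: revealed 18 new [(0,1) (0,2) (0,3) (0,4) (1,1) (1,2) (1,3) (1,4) (2,1) (2,2) (2,3) (2,4) (3,2) (3,3) (3,4) (4,2) (4,3) (4,4)] -> total=18
Click 2 (2,1) count=3: revealed 0 new [(none)] -> total=18
Click 3 (0,2) count=0: revealed 0 new [(none)] -> total=18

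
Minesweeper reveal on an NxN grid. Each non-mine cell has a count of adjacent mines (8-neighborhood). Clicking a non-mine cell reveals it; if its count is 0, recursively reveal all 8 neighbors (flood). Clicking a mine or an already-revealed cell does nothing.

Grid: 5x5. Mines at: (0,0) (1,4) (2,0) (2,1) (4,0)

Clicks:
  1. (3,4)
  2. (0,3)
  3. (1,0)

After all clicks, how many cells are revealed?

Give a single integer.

Answer: 13

Derivation:
Click 1 (3,4) count=0: revealed 11 new [(2,2) (2,3) (2,4) (3,1) (3,2) (3,3) (3,4) (4,1) (4,2) (4,3) (4,4)] -> total=11
Click 2 (0,3) count=1: revealed 1 new [(0,3)] -> total=12
Click 3 (1,0) count=3: revealed 1 new [(1,0)] -> total=13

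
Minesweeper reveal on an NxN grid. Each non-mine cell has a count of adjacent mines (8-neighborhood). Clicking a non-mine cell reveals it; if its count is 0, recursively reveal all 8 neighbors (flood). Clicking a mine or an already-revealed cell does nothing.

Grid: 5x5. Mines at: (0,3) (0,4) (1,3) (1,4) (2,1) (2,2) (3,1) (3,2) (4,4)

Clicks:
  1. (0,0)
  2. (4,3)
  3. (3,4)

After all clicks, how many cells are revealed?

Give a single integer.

Click 1 (0,0) count=0: revealed 6 new [(0,0) (0,1) (0,2) (1,0) (1,1) (1,2)] -> total=6
Click 2 (4,3) count=2: revealed 1 new [(4,3)] -> total=7
Click 3 (3,4) count=1: revealed 1 new [(3,4)] -> total=8

Answer: 8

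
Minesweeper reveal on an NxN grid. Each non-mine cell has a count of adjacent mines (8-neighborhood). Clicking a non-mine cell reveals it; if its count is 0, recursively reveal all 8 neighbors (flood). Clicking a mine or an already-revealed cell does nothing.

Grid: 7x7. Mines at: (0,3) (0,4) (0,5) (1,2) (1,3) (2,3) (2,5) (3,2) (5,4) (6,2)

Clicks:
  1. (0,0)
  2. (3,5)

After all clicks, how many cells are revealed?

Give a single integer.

Click 1 (0,0) count=0: revealed 14 new [(0,0) (0,1) (1,0) (1,1) (2,0) (2,1) (3,0) (3,1) (4,0) (4,1) (5,0) (5,1) (6,0) (6,1)] -> total=14
Click 2 (3,5) count=1: revealed 1 new [(3,5)] -> total=15

Answer: 15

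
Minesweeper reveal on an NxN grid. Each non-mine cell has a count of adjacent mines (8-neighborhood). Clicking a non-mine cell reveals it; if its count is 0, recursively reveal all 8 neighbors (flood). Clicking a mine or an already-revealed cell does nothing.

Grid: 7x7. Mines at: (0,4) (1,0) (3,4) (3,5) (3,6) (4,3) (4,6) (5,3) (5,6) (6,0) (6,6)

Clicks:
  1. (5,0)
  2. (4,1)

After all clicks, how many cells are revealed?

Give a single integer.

Click 1 (5,0) count=1: revealed 1 new [(5,0)] -> total=1
Click 2 (4,1) count=0: revealed 19 new [(0,1) (0,2) (0,3) (1,1) (1,2) (1,3) (2,0) (2,1) (2,2) (2,3) (3,0) (3,1) (3,2) (3,3) (4,0) (4,1) (4,2) (5,1) (5,2)] -> total=20

Answer: 20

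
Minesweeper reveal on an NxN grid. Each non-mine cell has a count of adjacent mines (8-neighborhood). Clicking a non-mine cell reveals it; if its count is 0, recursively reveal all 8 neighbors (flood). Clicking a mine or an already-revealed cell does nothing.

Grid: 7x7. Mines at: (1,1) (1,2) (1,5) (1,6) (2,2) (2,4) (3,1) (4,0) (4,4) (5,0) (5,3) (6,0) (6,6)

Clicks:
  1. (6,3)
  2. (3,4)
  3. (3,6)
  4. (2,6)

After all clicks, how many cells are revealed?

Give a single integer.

Answer: 10

Derivation:
Click 1 (6,3) count=1: revealed 1 new [(6,3)] -> total=1
Click 2 (3,4) count=2: revealed 1 new [(3,4)] -> total=2
Click 3 (3,6) count=0: revealed 8 new [(2,5) (2,6) (3,5) (3,6) (4,5) (4,6) (5,5) (5,6)] -> total=10
Click 4 (2,6) count=2: revealed 0 new [(none)] -> total=10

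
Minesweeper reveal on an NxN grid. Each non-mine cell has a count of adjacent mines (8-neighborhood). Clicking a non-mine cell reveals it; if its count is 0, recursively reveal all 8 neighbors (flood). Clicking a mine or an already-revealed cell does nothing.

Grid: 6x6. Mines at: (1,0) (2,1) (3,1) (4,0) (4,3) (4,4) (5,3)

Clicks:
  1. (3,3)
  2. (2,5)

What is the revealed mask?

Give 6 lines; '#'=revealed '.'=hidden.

Answer: .#####
.#####
..####
..####
......
......

Derivation:
Click 1 (3,3) count=2: revealed 1 new [(3,3)] -> total=1
Click 2 (2,5) count=0: revealed 17 new [(0,1) (0,2) (0,3) (0,4) (0,5) (1,1) (1,2) (1,3) (1,4) (1,5) (2,2) (2,3) (2,4) (2,5) (3,2) (3,4) (3,5)] -> total=18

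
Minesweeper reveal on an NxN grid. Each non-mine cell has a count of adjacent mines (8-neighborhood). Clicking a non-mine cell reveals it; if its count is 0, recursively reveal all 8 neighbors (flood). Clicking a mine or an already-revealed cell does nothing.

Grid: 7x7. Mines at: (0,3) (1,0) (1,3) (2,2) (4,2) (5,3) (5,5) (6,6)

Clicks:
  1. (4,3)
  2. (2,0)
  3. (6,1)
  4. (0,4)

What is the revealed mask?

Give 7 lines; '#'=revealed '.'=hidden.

Answer: ....#..
.......
##.....
##.....
##.#...
###....
###....

Derivation:
Click 1 (4,3) count=2: revealed 1 new [(4,3)] -> total=1
Click 2 (2,0) count=1: revealed 1 new [(2,0)] -> total=2
Click 3 (6,1) count=0: revealed 11 new [(2,1) (3,0) (3,1) (4,0) (4,1) (5,0) (5,1) (5,2) (6,0) (6,1) (6,2)] -> total=13
Click 4 (0,4) count=2: revealed 1 new [(0,4)] -> total=14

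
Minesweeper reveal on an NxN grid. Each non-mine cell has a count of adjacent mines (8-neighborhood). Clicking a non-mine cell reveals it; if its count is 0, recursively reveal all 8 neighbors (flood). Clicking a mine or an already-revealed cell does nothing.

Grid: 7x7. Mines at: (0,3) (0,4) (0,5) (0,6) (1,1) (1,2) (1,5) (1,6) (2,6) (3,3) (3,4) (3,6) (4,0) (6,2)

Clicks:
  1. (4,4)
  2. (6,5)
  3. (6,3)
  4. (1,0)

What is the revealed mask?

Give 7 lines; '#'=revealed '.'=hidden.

Answer: .......
#......
.......
.......
...####
...####
...####

Derivation:
Click 1 (4,4) count=2: revealed 1 new [(4,4)] -> total=1
Click 2 (6,5) count=0: revealed 11 new [(4,3) (4,5) (4,6) (5,3) (5,4) (5,5) (5,6) (6,3) (6,4) (6,5) (6,6)] -> total=12
Click 3 (6,3) count=1: revealed 0 new [(none)] -> total=12
Click 4 (1,0) count=1: revealed 1 new [(1,0)] -> total=13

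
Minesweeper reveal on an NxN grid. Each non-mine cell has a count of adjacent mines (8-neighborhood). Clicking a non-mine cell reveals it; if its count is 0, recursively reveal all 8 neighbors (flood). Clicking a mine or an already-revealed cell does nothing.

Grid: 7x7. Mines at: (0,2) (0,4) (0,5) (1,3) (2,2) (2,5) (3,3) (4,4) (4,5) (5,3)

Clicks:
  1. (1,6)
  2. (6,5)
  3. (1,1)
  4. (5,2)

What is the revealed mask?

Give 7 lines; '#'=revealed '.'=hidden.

Answer: .......
.#....#
.......
.......
.......
..#.###
....###

Derivation:
Click 1 (1,6) count=2: revealed 1 new [(1,6)] -> total=1
Click 2 (6,5) count=0: revealed 6 new [(5,4) (5,5) (5,6) (6,4) (6,5) (6,6)] -> total=7
Click 3 (1,1) count=2: revealed 1 new [(1,1)] -> total=8
Click 4 (5,2) count=1: revealed 1 new [(5,2)] -> total=9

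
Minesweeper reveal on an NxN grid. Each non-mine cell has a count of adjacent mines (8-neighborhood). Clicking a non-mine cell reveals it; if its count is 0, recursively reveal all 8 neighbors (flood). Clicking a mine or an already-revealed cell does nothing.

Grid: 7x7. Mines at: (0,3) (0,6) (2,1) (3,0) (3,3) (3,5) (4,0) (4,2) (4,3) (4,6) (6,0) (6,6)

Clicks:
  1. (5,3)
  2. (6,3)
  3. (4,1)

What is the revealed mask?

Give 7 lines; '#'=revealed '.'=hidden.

Answer: .......
.......
.......
.......
.#.....
.#####.
.#####.

Derivation:
Click 1 (5,3) count=2: revealed 1 new [(5,3)] -> total=1
Click 2 (6,3) count=0: revealed 9 new [(5,1) (5,2) (5,4) (5,5) (6,1) (6,2) (6,3) (6,4) (6,5)] -> total=10
Click 3 (4,1) count=3: revealed 1 new [(4,1)] -> total=11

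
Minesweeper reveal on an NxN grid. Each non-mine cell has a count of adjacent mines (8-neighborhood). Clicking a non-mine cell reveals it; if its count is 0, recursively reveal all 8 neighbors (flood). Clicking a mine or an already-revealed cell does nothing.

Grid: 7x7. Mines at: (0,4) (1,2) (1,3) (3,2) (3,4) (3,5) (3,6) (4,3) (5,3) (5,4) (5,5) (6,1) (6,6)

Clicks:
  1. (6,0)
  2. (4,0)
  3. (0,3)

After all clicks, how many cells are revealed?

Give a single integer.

Click 1 (6,0) count=1: revealed 1 new [(6,0)] -> total=1
Click 2 (4,0) count=0: revealed 12 new [(0,0) (0,1) (1,0) (1,1) (2,0) (2,1) (3,0) (3,1) (4,0) (4,1) (5,0) (5,1)] -> total=13
Click 3 (0,3) count=3: revealed 1 new [(0,3)] -> total=14

Answer: 14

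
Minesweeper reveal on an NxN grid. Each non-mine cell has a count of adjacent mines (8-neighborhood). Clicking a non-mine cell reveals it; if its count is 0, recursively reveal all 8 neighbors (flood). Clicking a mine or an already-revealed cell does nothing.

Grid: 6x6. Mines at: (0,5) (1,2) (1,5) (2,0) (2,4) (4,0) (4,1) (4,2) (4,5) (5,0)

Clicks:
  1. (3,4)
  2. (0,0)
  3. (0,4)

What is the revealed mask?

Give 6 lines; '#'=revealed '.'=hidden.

Click 1 (3,4) count=2: revealed 1 new [(3,4)] -> total=1
Click 2 (0,0) count=0: revealed 4 new [(0,0) (0,1) (1,0) (1,1)] -> total=5
Click 3 (0,4) count=2: revealed 1 new [(0,4)] -> total=6

Answer: ##..#.
##....
......
....#.
......
......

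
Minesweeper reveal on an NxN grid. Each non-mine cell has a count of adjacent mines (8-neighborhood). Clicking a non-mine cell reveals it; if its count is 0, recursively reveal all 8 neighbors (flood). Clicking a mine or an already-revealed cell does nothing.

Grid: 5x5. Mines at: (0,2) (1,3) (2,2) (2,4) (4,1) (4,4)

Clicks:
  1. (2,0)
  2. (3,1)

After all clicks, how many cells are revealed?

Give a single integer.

Answer: 8

Derivation:
Click 1 (2,0) count=0: revealed 8 new [(0,0) (0,1) (1,0) (1,1) (2,0) (2,1) (3,0) (3,1)] -> total=8
Click 2 (3,1) count=2: revealed 0 new [(none)] -> total=8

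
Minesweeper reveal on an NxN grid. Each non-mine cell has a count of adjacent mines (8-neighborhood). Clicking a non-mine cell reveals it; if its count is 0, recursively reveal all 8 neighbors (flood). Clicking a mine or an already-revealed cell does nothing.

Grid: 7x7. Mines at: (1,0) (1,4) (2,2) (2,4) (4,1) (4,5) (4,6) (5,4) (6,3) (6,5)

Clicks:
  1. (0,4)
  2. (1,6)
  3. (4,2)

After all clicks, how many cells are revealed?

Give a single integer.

Click 1 (0,4) count=1: revealed 1 new [(0,4)] -> total=1
Click 2 (1,6) count=0: revealed 8 new [(0,5) (0,6) (1,5) (1,6) (2,5) (2,6) (3,5) (3,6)] -> total=9
Click 3 (4,2) count=1: revealed 1 new [(4,2)] -> total=10

Answer: 10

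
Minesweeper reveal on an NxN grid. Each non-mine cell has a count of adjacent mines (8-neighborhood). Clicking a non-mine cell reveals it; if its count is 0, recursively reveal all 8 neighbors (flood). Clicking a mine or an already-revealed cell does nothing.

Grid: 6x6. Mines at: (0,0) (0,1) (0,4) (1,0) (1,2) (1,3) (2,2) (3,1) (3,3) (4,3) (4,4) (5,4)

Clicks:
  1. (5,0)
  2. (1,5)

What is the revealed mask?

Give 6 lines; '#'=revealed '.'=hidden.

Answer: ......
.....#
......
......
###...
###...

Derivation:
Click 1 (5,0) count=0: revealed 6 new [(4,0) (4,1) (4,2) (5,0) (5,1) (5,2)] -> total=6
Click 2 (1,5) count=1: revealed 1 new [(1,5)] -> total=7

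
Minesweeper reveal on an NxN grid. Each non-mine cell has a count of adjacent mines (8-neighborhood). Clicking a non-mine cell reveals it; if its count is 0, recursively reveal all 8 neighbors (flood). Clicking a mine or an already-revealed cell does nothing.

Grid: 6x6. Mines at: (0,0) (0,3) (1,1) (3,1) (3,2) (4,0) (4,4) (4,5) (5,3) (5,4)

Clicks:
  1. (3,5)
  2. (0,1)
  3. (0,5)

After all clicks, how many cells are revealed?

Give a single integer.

Click 1 (3,5) count=2: revealed 1 new [(3,5)] -> total=1
Click 2 (0,1) count=2: revealed 1 new [(0,1)] -> total=2
Click 3 (0,5) count=0: revealed 10 new [(0,4) (0,5) (1,3) (1,4) (1,5) (2,3) (2,4) (2,5) (3,3) (3,4)] -> total=12

Answer: 12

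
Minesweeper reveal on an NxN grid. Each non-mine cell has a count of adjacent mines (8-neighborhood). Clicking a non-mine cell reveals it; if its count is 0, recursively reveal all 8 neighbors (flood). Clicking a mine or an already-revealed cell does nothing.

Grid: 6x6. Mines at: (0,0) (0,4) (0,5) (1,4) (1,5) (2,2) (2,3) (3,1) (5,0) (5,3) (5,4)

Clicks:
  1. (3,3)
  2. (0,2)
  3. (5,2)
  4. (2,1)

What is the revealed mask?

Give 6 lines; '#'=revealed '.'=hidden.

Answer: .###..
.###..
.#....
...#..
......
..#...

Derivation:
Click 1 (3,3) count=2: revealed 1 new [(3,3)] -> total=1
Click 2 (0,2) count=0: revealed 6 new [(0,1) (0,2) (0,3) (1,1) (1,2) (1,3)] -> total=7
Click 3 (5,2) count=1: revealed 1 new [(5,2)] -> total=8
Click 4 (2,1) count=2: revealed 1 new [(2,1)] -> total=9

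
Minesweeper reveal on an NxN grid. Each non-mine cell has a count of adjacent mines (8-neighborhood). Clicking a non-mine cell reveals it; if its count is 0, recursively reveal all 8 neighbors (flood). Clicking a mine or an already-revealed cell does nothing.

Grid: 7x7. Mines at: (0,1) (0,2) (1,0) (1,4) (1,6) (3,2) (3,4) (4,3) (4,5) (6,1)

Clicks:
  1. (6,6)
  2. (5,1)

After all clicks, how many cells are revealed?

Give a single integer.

Answer: 11

Derivation:
Click 1 (6,6) count=0: revealed 10 new [(5,2) (5,3) (5,4) (5,5) (5,6) (6,2) (6,3) (6,4) (6,5) (6,6)] -> total=10
Click 2 (5,1) count=1: revealed 1 new [(5,1)] -> total=11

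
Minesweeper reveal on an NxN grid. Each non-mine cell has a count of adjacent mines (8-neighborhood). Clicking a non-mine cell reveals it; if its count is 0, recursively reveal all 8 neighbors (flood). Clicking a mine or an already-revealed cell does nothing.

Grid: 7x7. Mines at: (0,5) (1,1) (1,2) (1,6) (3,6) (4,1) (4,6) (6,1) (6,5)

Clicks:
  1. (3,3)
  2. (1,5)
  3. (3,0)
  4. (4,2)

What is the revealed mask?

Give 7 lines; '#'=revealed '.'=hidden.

Answer: .......
...###.
..####.
#.####.
..####.
..####.
..###..

Derivation:
Click 1 (3,3) count=0: revealed 22 new [(1,3) (1,4) (1,5) (2,2) (2,3) (2,4) (2,5) (3,2) (3,3) (3,4) (3,5) (4,2) (4,3) (4,4) (4,5) (5,2) (5,3) (5,4) (5,5) (6,2) (6,3) (6,4)] -> total=22
Click 2 (1,5) count=2: revealed 0 new [(none)] -> total=22
Click 3 (3,0) count=1: revealed 1 new [(3,0)] -> total=23
Click 4 (4,2) count=1: revealed 0 new [(none)] -> total=23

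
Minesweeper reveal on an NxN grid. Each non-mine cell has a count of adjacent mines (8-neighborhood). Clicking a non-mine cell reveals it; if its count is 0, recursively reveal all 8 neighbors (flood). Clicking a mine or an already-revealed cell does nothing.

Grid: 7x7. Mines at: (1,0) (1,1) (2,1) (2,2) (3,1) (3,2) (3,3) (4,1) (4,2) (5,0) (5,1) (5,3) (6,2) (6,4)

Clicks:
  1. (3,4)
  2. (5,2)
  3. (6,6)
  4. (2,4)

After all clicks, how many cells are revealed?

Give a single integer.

Click 1 (3,4) count=1: revealed 1 new [(3,4)] -> total=1
Click 2 (5,2) count=5: revealed 1 new [(5,2)] -> total=2
Click 3 (6,6) count=0: revealed 24 new [(0,2) (0,3) (0,4) (0,5) (0,6) (1,2) (1,3) (1,4) (1,5) (1,6) (2,3) (2,4) (2,5) (2,6) (3,5) (3,6) (4,4) (4,5) (4,6) (5,4) (5,5) (5,6) (6,5) (6,6)] -> total=26
Click 4 (2,4) count=1: revealed 0 new [(none)] -> total=26

Answer: 26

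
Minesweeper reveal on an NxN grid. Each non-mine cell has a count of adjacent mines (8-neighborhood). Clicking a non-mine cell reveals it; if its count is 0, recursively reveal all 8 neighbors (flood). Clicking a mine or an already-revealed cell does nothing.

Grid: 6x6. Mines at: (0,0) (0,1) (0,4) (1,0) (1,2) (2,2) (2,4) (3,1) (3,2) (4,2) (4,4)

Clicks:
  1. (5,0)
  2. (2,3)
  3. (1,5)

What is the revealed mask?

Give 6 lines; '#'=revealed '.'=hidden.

Click 1 (5,0) count=0: revealed 4 new [(4,0) (4,1) (5,0) (5,1)] -> total=4
Click 2 (2,3) count=4: revealed 1 new [(2,3)] -> total=5
Click 3 (1,5) count=2: revealed 1 new [(1,5)] -> total=6

Answer: ......
.....#
...#..
......
##....
##....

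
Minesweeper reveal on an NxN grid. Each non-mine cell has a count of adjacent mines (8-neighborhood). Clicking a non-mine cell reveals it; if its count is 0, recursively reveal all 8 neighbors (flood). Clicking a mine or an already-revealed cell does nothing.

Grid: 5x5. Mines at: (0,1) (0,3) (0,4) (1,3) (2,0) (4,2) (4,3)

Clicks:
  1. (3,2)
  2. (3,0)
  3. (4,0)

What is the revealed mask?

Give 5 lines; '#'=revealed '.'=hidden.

Answer: .....
.....
.....
###..
##...

Derivation:
Click 1 (3,2) count=2: revealed 1 new [(3,2)] -> total=1
Click 2 (3,0) count=1: revealed 1 new [(3,0)] -> total=2
Click 3 (4,0) count=0: revealed 3 new [(3,1) (4,0) (4,1)] -> total=5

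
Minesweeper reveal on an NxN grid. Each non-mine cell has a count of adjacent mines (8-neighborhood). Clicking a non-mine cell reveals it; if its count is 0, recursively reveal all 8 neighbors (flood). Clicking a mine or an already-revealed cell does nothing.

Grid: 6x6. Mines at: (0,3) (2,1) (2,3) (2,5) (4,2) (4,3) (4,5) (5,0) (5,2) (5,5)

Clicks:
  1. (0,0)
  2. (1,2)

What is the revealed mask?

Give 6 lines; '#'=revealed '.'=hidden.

Click 1 (0,0) count=0: revealed 6 new [(0,0) (0,1) (0,2) (1,0) (1,1) (1,2)] -> total=6
Click 2 (1,2) count=3: revealed 0 new [(none)] -> total=6

Answer: ###...
###...
......
......
......
......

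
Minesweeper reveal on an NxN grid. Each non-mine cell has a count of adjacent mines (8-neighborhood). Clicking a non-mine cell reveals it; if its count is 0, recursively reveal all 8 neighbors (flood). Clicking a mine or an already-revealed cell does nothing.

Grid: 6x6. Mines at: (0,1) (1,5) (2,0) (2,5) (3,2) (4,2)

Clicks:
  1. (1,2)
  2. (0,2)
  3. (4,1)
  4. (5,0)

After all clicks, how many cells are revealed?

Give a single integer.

Answer: 8

Derivation:
Click 1 (1,2) count=1: revealed 1 new [(1,2)] -> total=1
Click 2 (0,2) count=1: revealed 1 new [(0,2)] -> total=2
Click 3 (4,1) count=2: revealed 1 new [(4,1)] -> total=3
Click 4 (5,0) count=0: revealed 5 new [(3,0) (3,1) (4,0) (5,0) (5,1)] -> total=8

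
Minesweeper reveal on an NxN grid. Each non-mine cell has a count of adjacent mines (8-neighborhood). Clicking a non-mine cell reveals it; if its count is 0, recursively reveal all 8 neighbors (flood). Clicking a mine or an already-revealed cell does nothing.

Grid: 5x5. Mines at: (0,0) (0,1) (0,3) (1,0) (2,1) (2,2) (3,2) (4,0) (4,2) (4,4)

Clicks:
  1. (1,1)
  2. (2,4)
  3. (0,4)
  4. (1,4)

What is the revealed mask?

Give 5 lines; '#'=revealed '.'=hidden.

Answer: ....#
.#.##
...##
...##
.....

Derivation:
Click 1 (1,1) count=5: revealed 1 new [(1,1)] -> total=1
Click 2 (2,4) count=0: revealed 6 new [(1,3) (1,4) (2,3) (2,4) (3,3) (3,4)] -> total=7
Click 3 (0,4) count=1: revealed 1 new [(0,4)] -> total=8
Click 4 (1,4) count=1: revealed 0 new [(none)] -> total=8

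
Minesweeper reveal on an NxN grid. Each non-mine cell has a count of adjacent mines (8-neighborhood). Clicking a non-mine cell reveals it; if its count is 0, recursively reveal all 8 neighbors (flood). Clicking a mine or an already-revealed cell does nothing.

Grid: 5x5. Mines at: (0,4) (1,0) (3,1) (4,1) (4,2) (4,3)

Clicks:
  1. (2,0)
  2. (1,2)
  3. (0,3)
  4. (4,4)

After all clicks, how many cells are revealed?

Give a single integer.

Click 1 (2,0) count=2: revealed 1 new [(2,0)] -> total=1
Click 2 (1,2) count=0: revealed 14 new [(0,1) (0,2) (0,3) (1,1) (1,2) (1,3) (1,4) (2,1) (2,2) (2,3) (2,4) (3,2) (3,3) (3,4)] -> total=15
Click 3 (0,3) count=1: revealed 0 new [(none)] -> total=15
Click 4 (4,4) count=1: revealed 1 new [(4,4)] -> total=16

Answer: 16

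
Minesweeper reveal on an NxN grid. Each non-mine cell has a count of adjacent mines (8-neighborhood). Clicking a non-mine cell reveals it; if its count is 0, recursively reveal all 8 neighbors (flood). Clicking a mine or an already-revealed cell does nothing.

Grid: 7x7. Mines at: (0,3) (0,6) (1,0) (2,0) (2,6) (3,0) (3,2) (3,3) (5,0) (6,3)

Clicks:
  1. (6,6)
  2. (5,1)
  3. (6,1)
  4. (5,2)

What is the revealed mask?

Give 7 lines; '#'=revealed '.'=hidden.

Click 1 (6,6) count=0: revealed 12 new [(3,4) (3,5) (3,6) (4,4) (4,5) (4,6) (5,4) (5,5) (5,6) (6,4) (6,5) (6,6)] -> total=12
Click 2 (5,1) count=1: revealed 1 new [(5,1)] -> total=13
Click 3 (6,1) count=1: revealed 1 new [(6,1)] -> total=14
Click 4 (5,2) count=1: revealed 1 new [(5,2)] -> total=15

Answer: .......
.......
.......
....###
....###
.##.###
.#..###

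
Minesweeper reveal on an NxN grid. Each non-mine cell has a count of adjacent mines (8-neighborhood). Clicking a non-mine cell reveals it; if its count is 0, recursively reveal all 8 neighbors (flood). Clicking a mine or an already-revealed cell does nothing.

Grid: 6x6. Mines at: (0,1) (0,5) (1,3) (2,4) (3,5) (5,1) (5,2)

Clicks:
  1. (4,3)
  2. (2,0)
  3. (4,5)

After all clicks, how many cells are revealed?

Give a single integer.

Click 1 (4,3) count=1: revealed 1 new [(4,3)] -> total=1
Click 2 (2,0) count=0: revealed 14 new [(1,0) (1,1) (1,2) (2,0) (2,1) (2,2) (2,3) (3,0) (3,1) (3,2) (3,3) (4,0) (4,1) (4,2)] -> total=15
Click 3 (4,5) count=1: revealed 1 new [(4,5)] -> total=16

Answer: 16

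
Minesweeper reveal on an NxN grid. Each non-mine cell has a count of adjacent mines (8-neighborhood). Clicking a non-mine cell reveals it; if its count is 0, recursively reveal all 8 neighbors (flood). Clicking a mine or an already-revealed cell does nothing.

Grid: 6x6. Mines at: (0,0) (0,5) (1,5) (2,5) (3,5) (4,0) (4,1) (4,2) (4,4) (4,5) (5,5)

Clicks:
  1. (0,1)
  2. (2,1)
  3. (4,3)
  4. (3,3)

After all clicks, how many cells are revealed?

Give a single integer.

Click 1 (0,1) count=1: revealed 1 new [(0,1)] -> total=1
Click 2 (2,1) count=0: revealed 18 new [(0,2) (0,3) (0,4) (1,0) (1,1) (1,2) (1,3) (1,4) (2,0) (2,1) (2,2) (2,3) (2,4) (3,0) (3,1) (3,2) (3,3) (3,4)] -> total=19
Click 3 (4,3) count=2: revealed 1 new [(4,3)] -> total=20
Click 4 (3,3) count=2: revealed 0 new [(none)] -> total=20

Answer: 20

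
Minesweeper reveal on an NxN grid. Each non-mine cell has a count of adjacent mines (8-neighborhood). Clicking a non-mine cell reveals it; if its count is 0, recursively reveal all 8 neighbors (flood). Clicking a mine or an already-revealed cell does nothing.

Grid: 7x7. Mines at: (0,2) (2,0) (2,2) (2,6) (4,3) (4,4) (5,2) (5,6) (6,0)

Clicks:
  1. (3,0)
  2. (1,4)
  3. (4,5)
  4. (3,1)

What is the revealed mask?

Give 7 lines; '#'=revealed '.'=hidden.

Answer: ...####
...####
...###.
##.###.
.....#.
.......
.......

Derivation:
Click 1 (3,0) count=1: revealed 1 new [(3,0)] -> total=1
Click 2 (1,4) count=0: revealed 14 new [(0,3) (0,4) (0,5) (0,6) (1,3) (1,4) (1,5) (1,6) (2,3) (2,4) (2,5) (3,3) (3,4) (3,5)] -> total=15
Click 3 (4,5) count=2: revealed 1 new [(4,5)] -> total=16
Click 4 (3,1) count=2: revealed 1 new [(3,1)] -> total=17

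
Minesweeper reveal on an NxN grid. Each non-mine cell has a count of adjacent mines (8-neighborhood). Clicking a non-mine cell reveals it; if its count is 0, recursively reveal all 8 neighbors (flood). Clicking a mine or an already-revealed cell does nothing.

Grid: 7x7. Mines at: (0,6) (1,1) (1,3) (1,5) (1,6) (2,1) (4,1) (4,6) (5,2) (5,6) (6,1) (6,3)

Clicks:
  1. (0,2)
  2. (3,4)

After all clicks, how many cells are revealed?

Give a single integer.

Click 1 (0,2) count=2: revealed 1 new [(0,2)] -> total=1
Click 2 (3,4) count=0: revealed 15 new [(2,2) (2,3) (2,4) (2,5) (3,2) (3,3) (3,4) (3,5) (4,2) (4,3) (4,4) (4,5) (5,3) (5,4) (5,5)] -> total=16

Answer: 16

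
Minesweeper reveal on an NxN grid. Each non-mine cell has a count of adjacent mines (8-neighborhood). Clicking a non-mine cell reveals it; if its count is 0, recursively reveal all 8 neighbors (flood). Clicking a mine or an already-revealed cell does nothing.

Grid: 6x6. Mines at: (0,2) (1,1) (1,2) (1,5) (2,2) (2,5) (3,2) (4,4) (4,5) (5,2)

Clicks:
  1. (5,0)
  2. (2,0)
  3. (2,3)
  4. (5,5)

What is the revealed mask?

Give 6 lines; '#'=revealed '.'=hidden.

Click 1 (5,0) count=0: revealed 8 new [(2,0) (2,1) (3,0) (3,1) (4,0) (4,1) (5,0) (5,1)] -> total=8
Click 2 (2,0) count=1: revealed 0 new [(none)] -> total=8
Click 3 (2,3) count=3: revealed 1 new [(2,3)] -> total=9
Click 4 (5,5) count=2: revealed 1 new [(5,5)] -> total=10

Answer: ......
......
##.#..
##....
##....
##...#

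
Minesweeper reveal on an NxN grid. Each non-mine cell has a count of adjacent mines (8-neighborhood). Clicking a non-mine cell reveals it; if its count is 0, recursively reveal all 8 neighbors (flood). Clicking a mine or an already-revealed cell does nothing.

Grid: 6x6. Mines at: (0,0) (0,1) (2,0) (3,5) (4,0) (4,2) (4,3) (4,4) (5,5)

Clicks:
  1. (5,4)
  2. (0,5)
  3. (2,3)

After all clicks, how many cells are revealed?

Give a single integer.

Answer: 19

Derivation:
Click 1 (5,4) count=3: revealed 1 new [(5,4)] -> total=1
Click 2 (0,5) count=0: revealed 18 new [(0,2) (0,3) (0,4) (0,5) (1,1) (1,2) (1,3) (1,4) (1,5) (2,1) (2,2) (2,3) (2,4) (2,5) (3,1) (3,2) (3,3) (3,4)] -> total=19
Click 3 (2,3) count=0: revealed 0 new [(none)] -> total=19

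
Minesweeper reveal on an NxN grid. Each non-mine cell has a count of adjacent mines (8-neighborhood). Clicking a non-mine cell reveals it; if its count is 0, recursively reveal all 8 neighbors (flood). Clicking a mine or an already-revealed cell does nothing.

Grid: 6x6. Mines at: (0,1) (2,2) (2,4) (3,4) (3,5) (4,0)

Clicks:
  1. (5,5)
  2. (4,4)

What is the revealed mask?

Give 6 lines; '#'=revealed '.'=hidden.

Answer: ......
......
......
.###..
.#####
.#####

Derivation:
Click 1 (5,5) count=0: revealed 13 new [(3,1) (3,2) (3,3) (4,1) (4,2) (4,3) (4,4) (4,5) (5,1) (5,2) (5,3) (5,4) (5,5)] -> total=13
Click 2 (4,4) count=2: revealed 0 new [(none)] -> total=13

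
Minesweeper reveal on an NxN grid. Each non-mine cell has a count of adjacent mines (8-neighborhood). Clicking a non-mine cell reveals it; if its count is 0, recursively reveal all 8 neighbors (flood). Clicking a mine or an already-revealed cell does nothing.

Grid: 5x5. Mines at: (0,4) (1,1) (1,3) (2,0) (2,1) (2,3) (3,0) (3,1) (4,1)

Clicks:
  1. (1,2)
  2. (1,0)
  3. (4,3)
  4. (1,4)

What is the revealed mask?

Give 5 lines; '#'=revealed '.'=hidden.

Click 1 (1,2) count=4: revealed 1 new [(1,2)] -> total=1
Click 2 (1,0) count=3: revealed 1 new [(1,0)] -> total=2
Click 3 (4,3) count=0: revealed 6 new [(3,2) (3,3) (3,4) (4,2) (4,3) (4,4)] -> total=8
Click 4 (1,4) count=3: revealed 1 new [(1,4)] -> total=9

Answer: .....
#.#.#
.....
..###
..###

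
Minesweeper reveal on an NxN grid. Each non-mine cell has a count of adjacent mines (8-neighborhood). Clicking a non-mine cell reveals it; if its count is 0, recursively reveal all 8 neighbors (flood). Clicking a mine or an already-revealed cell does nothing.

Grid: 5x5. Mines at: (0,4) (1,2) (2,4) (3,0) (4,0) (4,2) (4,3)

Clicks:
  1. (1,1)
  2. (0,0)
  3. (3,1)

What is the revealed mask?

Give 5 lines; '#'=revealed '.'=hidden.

Click 1 (1,1) count=1: revealed 1 new [(1,1)] -> total=1
Click 2 (0,0) count=0: revealed 5 new [(0,0) (0,1) (1,0) (2,0) (2,1)] -> total=6
Click 3 (3,1) count=3: revealed 1 new [(3,1)] -> total=7

Answer: ##...
##...
##...
.#...
.....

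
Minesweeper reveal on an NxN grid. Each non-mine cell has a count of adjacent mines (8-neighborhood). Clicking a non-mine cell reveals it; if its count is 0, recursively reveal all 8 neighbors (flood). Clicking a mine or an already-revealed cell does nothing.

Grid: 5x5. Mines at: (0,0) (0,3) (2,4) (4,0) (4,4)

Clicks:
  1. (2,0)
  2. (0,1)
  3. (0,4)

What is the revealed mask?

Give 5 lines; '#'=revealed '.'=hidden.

Answer: .#..#
####.
####.
####.
.###.

Derivation:
Click 1 (2,0) count=0: revealed 15 new [(1,0) (1,1) (1,2) (1,3) (2,0) (2,1) (2,2) (2,3) (3,0) (3,1) (3,2) (3,3) (4,1) (4,2) (4,3)] -> total=15
Click 2 (0,1) count=1: revealed 1 new [(0,1)] -> total=16
Click 3 (0,4) count=1: revealed 1 new [(0,4)] -> total=17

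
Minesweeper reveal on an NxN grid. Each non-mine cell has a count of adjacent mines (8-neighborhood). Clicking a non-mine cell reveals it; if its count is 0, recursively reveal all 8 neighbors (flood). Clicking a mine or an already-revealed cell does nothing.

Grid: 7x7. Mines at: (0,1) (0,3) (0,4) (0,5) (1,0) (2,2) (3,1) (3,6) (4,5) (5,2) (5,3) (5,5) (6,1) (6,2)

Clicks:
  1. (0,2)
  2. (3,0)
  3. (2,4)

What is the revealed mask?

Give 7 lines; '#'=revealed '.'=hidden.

Click 1 (0,2) count=2: revealed 1 new [(0,2)] -> total=1
Click 2 (3,0) count=1: revealed 1 new [(3,0)] -> total=2
Click 3 (2,4) count=0: revealed 9 new [(1,3) (1,4) (1,5) (2,3) (2,4) (2,5) (3,3) (3,4) (3,5)] -> total=11

Answer: ..#....
...###.
...###.
#..###.
.......
.......
.......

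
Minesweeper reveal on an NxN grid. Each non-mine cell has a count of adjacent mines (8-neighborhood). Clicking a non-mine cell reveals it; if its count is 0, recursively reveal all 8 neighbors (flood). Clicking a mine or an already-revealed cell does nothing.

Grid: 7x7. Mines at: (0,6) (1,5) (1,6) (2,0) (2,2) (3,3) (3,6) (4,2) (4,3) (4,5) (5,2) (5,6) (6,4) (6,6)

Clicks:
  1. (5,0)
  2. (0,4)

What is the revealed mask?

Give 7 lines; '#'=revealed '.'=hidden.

Answer: ....#..
.......
.......
##.....
##.....
##.....
##.....

Derivation:
Click 1 (5,0) count=0: revealed 8 new [(3,0) (3,1) (4,0) (4,1) (5,0) (5,1) (6,0) (6,1)] -> total=8
Click 2 (0,4) count=1: revealed 1 new [(0,4)] -> total=9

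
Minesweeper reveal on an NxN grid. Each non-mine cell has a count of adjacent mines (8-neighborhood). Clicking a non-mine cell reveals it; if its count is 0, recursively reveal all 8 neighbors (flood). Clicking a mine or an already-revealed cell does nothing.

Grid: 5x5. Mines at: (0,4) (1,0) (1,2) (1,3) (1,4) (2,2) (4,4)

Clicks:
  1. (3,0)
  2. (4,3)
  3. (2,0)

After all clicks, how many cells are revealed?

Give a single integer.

Click 1 (3,0) count=0: revealed 10 new [(2,0) (2,1) (3,0) (3,1) (3,2) (3,3) (4,0) (4,1) (4,2) (4,3)] -> total=10
Click 2 (4,3) count=1: revealed 0 new [(none)] -> total=10
Click 3 (2,0) count=1: revealed 0 new [(none)] -> total=10

Answer: 10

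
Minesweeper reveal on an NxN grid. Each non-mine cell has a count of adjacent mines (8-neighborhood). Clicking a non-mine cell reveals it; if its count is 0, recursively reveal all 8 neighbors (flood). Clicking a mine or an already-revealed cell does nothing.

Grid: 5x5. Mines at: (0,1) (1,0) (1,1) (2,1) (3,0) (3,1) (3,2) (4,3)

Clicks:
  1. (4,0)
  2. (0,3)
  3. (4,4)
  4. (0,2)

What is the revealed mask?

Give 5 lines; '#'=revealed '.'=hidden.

Click 1 (4,0) count=2: revealed 1 new [(4,0)] -> total=1
Click 2 (0,3) count=0: revealed 11 new [(0,2) (0,3) (0,4) (1,2) (1,3) (1,4) (2,2) (2,3) (2,4) (3,3) (3,4)] -> total=12
Click 3 (4,4) count=1: revealed 1 new [(4,4)] -> total=13
Click 4 (0,2) count=2: revealed 0 new [(none)] -> total=13

Answer: ..###
..###
..###
...##
#...#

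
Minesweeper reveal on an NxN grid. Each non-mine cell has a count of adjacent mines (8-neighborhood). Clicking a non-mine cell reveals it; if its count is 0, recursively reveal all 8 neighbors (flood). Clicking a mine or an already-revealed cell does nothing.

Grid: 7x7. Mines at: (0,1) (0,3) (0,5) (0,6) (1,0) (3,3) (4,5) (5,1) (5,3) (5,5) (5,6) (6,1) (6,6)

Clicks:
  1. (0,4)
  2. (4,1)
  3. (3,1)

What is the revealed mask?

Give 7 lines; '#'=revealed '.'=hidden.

Click 1 (0,4) count=2: revealed 1 new [(0,4)] -> total=1
Click 2 (4,1) count=1: revealed 1 new [(4,1)] -> total=2
Click 3 (3,1) count=0: revealed 8 new [(2,0) (2,1) (2,2) (3,0) (3,1) (3,2) (4,0) (4,2)] -> total=10

Answer: ....#..
.......
###....
###....
###....
.......
.......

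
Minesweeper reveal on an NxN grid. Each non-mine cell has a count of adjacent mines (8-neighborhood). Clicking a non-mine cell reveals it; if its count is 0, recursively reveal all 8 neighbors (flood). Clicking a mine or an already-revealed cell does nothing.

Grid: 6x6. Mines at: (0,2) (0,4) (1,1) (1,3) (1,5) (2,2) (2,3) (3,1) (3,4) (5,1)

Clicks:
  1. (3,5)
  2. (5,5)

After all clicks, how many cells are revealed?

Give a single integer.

Answer: 9

Derivation:
Click 1 (3,5) count=1: revealed 1 new [(3,5)] -> total=1
Click 2 (5,5) count=0: revealed 8 new [(4,2) (4,3) (4,4) (4,5) (5,2) (5,3) (5,4) (5,5)] -> total=9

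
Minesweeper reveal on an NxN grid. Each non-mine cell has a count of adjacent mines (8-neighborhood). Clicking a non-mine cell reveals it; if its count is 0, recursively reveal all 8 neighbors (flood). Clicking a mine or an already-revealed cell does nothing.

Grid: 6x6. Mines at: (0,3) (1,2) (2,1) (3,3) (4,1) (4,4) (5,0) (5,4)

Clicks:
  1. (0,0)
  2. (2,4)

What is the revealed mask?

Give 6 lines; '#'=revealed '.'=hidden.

Click 1 (0,0) count=0: revealed 4 new [(0,0) (0,1) (1,0) (1,1)] -> total=4
Click 2 (2,4) count=1: revealed 1 new [(2,4)] -> total=5

Answer: ##....
##....
....#.
......
......
......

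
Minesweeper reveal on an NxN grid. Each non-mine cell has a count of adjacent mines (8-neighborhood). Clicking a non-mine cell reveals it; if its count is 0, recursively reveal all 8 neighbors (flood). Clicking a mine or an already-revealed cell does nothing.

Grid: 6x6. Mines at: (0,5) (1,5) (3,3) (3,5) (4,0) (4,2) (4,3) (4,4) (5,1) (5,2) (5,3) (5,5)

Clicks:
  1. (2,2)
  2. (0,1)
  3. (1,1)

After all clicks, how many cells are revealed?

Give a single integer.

Answer: 18

Derivation:
Click 1 (2,2) count=1: revealed 1 new [(2,2)] -> total=1
Click 2 (0,1) count=0: revealed 17 new [(0,0) (0,1) (0,2) (0,3) (0,4) (1,0) (1,1) (1,2) (1,3) (1,4) (2,0) (2,1) (2,3) (2,4) (3,0) (3,1) (3,2)] -> total=18
Click 3 (1,1) count=0: revealed 0 new [(none)] -> total=18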